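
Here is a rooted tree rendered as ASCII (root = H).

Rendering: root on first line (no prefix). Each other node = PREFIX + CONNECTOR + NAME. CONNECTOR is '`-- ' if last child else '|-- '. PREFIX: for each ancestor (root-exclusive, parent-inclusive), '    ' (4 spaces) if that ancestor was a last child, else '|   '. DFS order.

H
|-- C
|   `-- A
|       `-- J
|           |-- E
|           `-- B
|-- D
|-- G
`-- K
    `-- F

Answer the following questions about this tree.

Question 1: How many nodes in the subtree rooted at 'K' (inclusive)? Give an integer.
Subtree rooted at K contains: F, K
Count = 2

Answer: 2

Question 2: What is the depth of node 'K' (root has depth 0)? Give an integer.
Path from root to K: H -> K
Depth = number of edges = 1

Answer: 1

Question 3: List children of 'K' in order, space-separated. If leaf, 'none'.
Node K's children (from adjacency): F

Answer: F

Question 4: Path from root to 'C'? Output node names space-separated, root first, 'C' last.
Answer: H C

Derivation:
Walk down from root: H -> C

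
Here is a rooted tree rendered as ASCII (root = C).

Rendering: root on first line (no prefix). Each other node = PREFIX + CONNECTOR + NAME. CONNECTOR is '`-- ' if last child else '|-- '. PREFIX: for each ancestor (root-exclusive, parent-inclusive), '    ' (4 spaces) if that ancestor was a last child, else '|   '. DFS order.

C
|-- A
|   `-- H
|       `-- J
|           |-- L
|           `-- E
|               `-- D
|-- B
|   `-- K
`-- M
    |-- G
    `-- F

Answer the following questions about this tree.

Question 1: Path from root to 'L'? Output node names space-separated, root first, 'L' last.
Answer: C A H J L

Derivation:
Walk down from root: C -> A -> H -> J -> L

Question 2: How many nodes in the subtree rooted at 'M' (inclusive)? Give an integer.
Subtree rooted at M contains: F, G, M
Count = 3

Answer: 3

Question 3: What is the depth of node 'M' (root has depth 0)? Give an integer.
Path from root to M: C -> M
Depth = number of edges = 1

Answer: 1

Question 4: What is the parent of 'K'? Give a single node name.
Answer: B

Derivation:
Scan adjacency: K appears as child of B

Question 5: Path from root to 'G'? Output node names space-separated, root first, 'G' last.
Walk down from root: C -> M -> G

Answer: C M G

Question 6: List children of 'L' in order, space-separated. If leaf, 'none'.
Node L's children (from adjacency): (leaf)

Answer: none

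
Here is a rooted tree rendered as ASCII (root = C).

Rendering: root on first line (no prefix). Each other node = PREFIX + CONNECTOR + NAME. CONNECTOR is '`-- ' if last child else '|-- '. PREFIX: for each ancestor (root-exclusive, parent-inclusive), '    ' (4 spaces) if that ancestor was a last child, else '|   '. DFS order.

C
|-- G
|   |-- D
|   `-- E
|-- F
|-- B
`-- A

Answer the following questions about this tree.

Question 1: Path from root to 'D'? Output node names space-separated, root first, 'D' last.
Answer: C G D

Derivation:
Walk down from root: C -> G -> D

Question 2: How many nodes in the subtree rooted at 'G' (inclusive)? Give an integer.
Subtree rooted at G contains: D, E, G
Count = 3

Answer: 3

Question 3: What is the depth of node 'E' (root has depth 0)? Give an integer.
Path from root to E: C -> G -> E
Depth = number of edges = 2

Answer: 2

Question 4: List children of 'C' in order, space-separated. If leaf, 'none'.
Node C's children (from adjacency): G, F, B, A

Answer: G F B A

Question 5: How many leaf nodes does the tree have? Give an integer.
Answer: 5

Derivation:
Leaves (nodes with no children): A, B, D, E, F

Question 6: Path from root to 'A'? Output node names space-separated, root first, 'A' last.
Answer: C A

Derivation:
Walk down from root: C -> A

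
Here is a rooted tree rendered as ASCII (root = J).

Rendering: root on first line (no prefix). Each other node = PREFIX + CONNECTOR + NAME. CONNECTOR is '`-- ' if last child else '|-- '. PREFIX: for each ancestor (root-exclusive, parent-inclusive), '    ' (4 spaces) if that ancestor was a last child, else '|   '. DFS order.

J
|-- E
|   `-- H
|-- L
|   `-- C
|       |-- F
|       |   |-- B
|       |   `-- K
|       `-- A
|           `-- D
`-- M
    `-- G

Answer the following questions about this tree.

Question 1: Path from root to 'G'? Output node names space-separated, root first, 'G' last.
Answer: J M G

Derivation:
Walk down from root: J -> M -> G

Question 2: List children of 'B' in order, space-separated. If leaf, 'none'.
Node B's children (from adjacency): (leaf)

Answer: none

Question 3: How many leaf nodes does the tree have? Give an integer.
Answer: 5

Derivation:
Leaves (nodes with no children): B, D, G, H, K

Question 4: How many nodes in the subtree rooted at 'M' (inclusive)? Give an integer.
Subtree rooted at M contains: G, M
Count = 2

Answer: 2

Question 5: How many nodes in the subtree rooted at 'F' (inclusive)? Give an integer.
Subtree rooted at F contains: B, F, K
Count = 3

Answer: 3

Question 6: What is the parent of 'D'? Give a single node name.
Scan adjacency: D appears as child of A

Answer: A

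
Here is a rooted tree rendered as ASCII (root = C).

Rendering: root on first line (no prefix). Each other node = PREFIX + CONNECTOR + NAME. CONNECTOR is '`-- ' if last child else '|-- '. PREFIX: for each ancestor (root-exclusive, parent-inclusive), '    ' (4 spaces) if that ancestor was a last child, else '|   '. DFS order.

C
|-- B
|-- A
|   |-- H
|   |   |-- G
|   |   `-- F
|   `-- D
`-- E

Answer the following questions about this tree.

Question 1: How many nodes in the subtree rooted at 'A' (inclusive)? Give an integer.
Subtree rooted at A contains: A, D, F, G, H
Count = 5

Answer: 5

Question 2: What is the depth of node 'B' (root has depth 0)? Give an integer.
Answer: 1

Derivation:
Path from root to B: C -> B
Depth = number of edges = 1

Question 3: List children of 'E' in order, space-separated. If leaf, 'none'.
Node E's children (from adjacency): (leaf)

Answer: none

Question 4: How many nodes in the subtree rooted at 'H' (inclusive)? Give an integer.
Subtree rooted at H contains: F, G, H
Count = 3

Answer: 3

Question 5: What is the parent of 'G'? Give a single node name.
Answer: H

Derivation:
Scan adjacency: G appears as child of H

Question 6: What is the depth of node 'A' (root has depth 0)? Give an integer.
Path from root to A: C -> A
Depth = number of edges = 1

Answer: 1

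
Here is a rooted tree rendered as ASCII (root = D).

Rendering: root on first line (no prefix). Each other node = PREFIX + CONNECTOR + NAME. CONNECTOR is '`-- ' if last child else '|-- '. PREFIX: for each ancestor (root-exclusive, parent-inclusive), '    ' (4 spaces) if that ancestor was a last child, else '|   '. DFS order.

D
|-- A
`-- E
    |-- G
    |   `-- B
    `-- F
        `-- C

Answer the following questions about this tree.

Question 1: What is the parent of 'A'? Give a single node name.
Answer: D

Derivation:
Scan adjacency: A appears as child of D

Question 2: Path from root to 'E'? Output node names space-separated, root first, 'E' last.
Walk down from root: D -> E

Answer: D E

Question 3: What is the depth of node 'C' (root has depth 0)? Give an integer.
Answer: 3

Derivation:
Path from root to C: D -> E -> F -> C
Depth = number of edges = 3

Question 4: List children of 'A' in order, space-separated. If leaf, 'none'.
Answer: none

Derivation:
Node A's children (from adjacency): (leaf)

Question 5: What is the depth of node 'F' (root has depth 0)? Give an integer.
Path from root to F: D -> E -> F
Depth = number of edges = 2

Answer: 2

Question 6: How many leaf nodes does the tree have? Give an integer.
Answer: 3

Derivation:
Leaves (nodes with no children): A, B, C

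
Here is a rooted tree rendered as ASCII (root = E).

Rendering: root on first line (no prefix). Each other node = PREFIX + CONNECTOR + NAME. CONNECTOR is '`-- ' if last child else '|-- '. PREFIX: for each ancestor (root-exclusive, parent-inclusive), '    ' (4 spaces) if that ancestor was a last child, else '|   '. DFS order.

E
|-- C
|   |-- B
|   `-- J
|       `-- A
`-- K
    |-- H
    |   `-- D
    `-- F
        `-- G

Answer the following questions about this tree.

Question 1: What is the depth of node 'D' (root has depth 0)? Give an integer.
Answer: 3

Derivation:
Path from root to D: E -> K -> H -> D
Depth = number of edges = 3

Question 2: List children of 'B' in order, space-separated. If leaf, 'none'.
Node B's children (from adjacency): (leaf)

Answer: none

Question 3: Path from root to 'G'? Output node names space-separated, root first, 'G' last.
Answer: E K F G

Derivation:
Walk down from root: E -> K -> F -> G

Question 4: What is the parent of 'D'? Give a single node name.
Scan adjacency: D appears as child of H

Answer: H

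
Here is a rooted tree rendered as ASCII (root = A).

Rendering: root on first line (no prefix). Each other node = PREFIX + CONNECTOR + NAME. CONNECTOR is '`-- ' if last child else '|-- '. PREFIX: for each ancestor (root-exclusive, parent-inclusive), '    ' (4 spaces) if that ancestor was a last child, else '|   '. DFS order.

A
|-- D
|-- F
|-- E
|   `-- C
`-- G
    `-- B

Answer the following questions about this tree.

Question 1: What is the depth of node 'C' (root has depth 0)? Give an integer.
Answer: 2

Derivation:
Path from root to C: A -> E -> C
Depth = number of edges = 2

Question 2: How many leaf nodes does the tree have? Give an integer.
Answer: 4

Derivation:
Leaves (nodes with no children): B, C, D, F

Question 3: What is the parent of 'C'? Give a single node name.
Scan adjacency: C appears as child of E

Answer: E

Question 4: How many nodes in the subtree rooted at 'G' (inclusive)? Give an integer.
Answer: 2

Derivation:
Subtree rooted at G contains: B, G
Count = 2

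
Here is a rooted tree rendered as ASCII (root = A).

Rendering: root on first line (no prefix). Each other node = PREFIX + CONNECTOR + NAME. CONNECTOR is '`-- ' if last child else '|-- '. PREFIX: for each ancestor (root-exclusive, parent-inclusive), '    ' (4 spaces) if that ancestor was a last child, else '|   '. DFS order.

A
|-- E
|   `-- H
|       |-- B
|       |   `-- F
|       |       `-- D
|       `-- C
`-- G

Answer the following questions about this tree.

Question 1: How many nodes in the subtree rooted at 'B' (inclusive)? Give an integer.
Subtree rooted at B contains: B, D, F
Count = 3

Answer: 3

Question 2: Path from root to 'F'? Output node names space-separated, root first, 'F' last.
Walk down from root: A -> E -> H -> B -> F

Answer: A E H B F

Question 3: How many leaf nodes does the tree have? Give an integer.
Answer: 3

Derivation:
Leaves (nodes with no children): C, D, G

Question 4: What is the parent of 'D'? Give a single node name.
Scan adjacency: D appears as child of F

Answer: F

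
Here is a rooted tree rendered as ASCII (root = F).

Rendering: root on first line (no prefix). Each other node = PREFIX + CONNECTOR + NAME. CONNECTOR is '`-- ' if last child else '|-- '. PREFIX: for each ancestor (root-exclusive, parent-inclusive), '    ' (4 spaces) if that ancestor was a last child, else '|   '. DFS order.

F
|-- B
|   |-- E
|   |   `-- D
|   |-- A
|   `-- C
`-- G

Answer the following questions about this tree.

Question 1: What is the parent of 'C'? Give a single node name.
Answer: B

Derivation:
Scan adjacency: C appears as child of B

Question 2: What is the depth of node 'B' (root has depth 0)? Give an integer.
Answer: 1

Derivation:
Path from root to B: F -> B
Depth = number of edges = 1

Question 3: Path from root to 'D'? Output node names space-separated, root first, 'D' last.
Answer: F B E D

Derivation:
Walk down from root: F -> B -> E -> D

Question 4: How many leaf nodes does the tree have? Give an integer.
Answer: 4

Derivation:
Leaves (nodes with no children): A, C, D, G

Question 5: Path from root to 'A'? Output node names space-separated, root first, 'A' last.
Walk down from root: F -> B -> A

Answer: F B A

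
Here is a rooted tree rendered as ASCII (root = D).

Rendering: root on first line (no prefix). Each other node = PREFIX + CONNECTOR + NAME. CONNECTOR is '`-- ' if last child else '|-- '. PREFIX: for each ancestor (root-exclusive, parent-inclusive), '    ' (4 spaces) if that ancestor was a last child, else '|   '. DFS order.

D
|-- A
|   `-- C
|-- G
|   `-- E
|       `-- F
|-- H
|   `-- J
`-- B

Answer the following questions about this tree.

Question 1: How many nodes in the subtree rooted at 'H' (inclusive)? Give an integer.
Answer: 2

Derivation:
Subtree rooted at H contains: H, J
Count = 2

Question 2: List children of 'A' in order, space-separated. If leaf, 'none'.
Answer: C

Derivation:
Node A's children (from adjacency): C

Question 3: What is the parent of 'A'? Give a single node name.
Answer: D

Derivation:
Scan adjacency: A appears as child of D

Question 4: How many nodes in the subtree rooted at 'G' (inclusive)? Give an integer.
Subtree rooted at G contains: E, F, G
Count = 3

Answer: 3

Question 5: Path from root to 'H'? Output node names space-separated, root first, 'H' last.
Answer: D H

Derivation:
Walk down from root: D -> H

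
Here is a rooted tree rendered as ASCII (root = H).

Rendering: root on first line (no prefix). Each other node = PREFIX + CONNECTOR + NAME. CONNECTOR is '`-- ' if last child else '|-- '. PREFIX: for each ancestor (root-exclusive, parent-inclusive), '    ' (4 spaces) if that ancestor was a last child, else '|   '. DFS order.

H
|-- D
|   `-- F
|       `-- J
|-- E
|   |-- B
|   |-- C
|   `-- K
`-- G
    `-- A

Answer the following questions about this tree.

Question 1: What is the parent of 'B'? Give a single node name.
Scan adjacency: B appears as child of E

Answer: E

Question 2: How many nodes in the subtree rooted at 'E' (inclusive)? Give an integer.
Subtree rooted at E contains: B, C, E, K
Count = 4

Answer: 4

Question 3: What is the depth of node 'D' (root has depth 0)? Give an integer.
Path from root to D: H -> D
Depth = number of edges = 1

Answer: 1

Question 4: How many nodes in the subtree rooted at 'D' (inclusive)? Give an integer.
Answer: 3

Derivation:
Subtree rooted at D contains: D, F, J
Count = 3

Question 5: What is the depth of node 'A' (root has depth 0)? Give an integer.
Answer: 2

Derivation:
Path from root to A: H -> G -> A
Depth = number of edges = 2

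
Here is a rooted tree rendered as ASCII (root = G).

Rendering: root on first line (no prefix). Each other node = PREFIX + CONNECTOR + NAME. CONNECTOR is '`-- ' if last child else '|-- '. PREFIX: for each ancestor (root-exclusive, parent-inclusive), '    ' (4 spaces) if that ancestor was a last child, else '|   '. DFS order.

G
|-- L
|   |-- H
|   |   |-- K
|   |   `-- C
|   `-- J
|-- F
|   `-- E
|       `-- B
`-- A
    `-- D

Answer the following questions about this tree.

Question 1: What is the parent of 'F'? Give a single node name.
Scan adjacency: F appears as child of G

Answer: G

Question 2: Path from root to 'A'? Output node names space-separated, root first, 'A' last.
Walk down from root: G -> A

Answer: G A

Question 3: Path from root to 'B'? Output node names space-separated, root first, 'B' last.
Walk down from root: G -> F -> E -> B

Answer: G F E B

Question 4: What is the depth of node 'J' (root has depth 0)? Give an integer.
Answer: 2

Derivation:
Path from root to J: G -> L -> J
Depth = number of edges = 2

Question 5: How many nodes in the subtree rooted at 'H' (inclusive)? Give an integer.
Answer: 3

Derivation:
Subtree rooted at H contains: C, H, K
Count = 3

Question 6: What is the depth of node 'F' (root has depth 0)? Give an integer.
Answer: 1

Derivation:
Path from root to F: G -> F
Depth = number of edges = 1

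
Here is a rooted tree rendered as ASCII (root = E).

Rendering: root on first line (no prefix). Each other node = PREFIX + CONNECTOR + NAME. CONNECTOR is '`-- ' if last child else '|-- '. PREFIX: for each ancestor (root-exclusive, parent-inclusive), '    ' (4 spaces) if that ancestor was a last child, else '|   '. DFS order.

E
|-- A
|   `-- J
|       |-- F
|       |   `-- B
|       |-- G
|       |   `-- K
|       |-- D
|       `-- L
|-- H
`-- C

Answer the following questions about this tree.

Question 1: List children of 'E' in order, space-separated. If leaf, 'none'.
Answer: A H C

Derivation:
Node E's children (from adjacency): A, H, C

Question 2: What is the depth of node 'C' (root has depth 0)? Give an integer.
Answer: 1

Derivation:
Path from root to C: E -> C
Depth = number of edges = 1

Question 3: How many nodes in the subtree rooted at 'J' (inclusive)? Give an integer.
Answer: 7

Derivation:
Subtree rooted at J contains: B, D, F, G, J, K, L
Count = 7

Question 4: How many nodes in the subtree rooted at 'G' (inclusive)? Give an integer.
Subtree rooted at G contains: G, K
Count = 2

Answer: 2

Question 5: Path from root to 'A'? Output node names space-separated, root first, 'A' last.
Answer: E A

Derivation:
Walk down from root: E -> A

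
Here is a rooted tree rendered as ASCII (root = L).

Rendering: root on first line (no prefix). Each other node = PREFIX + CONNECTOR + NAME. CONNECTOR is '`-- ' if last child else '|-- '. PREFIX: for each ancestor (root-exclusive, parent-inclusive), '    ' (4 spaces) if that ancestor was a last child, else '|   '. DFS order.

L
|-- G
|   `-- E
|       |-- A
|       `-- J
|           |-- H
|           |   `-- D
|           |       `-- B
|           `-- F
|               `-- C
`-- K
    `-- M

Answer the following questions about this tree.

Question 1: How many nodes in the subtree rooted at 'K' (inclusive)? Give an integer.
Subtree rooted at K contains: K, M
Count = 2

Answer: 2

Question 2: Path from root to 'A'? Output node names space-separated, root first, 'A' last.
Answer: L G E A

Derivation:
Walk down from root: L -> G -> E -> A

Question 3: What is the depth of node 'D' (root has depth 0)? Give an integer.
Answer: 5

Derivation:
Path from root to D: L -> G -> E -> J -> H -> D
Depth = number of edges = 5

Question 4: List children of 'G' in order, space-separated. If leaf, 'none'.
Answer: E

Derivation:
Node G's children (from adjacency): E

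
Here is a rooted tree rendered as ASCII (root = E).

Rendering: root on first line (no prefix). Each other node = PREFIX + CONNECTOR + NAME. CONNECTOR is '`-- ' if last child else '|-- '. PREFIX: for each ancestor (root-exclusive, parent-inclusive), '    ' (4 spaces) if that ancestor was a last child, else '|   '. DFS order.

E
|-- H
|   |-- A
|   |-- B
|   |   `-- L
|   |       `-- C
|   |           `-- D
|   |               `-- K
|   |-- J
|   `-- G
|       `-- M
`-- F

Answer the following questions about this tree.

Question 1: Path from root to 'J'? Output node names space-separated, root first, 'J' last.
Walk down from root: E -> H -> J

Answer: E H J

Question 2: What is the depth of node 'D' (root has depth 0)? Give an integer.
Path from root to D: E -> H -> B -> L -> C -> D
Depth = number of edges = 5

Answer: 5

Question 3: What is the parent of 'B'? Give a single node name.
Scan adjacency: B appears as child of H

Answer: H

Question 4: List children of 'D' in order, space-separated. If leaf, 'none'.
Answer: K

Derivation:
Node D's children (from adjacency): K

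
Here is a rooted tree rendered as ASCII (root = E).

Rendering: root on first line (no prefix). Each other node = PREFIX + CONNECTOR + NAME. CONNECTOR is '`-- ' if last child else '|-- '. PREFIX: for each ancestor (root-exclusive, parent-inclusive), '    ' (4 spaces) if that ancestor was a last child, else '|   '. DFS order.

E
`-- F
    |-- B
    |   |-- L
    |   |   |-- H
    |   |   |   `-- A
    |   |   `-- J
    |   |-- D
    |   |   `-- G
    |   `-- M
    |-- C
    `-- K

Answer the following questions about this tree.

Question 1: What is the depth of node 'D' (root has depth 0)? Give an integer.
Answer: 3

Derivation:
Path from root to D: E -> F -> B -> D
Depth = number of edges = 3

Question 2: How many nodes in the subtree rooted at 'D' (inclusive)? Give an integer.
Answer: 2

Derivation:
Subtree rooted at D contains: D, G
Count = 2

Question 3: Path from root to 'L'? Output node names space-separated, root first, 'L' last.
Answer: E F B L

Derivation:
Walk down from root: E -> F -> B -> L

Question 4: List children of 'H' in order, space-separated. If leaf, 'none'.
Node H's children (from adjacency): A

Answer: A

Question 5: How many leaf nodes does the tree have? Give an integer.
Leaves (nodes with no children): A, C, G, J, K, M

Answer: 6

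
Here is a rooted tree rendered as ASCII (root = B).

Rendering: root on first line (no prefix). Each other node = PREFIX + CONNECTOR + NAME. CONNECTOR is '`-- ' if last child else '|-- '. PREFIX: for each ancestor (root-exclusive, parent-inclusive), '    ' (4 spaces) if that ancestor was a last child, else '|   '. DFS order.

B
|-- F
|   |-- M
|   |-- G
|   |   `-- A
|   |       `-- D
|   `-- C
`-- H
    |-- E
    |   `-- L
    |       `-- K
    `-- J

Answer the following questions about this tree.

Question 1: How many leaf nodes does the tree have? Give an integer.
Answer: 5

Derivation:
Leaves (nodes with no children): C, D, J, K, M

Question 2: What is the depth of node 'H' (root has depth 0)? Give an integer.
Path from root to H: B -> H
Depth = number of edges = 1

Answer: 1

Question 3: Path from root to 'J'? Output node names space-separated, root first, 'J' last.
Walk down from root: B -> H -> J

Answer: B H J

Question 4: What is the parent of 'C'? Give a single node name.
Answer: F

Derivation:
Scan adjacency: C appears as child of F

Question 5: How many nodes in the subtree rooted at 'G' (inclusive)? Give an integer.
Subtree rooted at G contains: A, D, G
Count = 3

Answer: 3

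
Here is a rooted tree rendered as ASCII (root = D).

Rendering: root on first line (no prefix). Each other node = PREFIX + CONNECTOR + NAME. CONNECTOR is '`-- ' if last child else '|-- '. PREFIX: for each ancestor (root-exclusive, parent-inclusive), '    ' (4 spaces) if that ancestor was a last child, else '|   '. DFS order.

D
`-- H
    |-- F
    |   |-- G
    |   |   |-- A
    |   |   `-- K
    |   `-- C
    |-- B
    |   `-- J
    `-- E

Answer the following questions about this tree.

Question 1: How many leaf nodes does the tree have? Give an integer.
Leaves (nodes with no children): A, C, E, J, K

Answer: 5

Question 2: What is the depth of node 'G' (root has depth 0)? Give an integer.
Path from root to G: D -> H -> F -> G
Depth = number of edges = 3

Answer: 3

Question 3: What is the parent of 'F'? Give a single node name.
Answer: H

Derivation:
Scan adjacency: F appears as child of H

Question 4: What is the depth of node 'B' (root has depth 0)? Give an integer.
Answer: 2

Derivation:
Path from root to B: D -> H -> B
Depth = number of edges = 2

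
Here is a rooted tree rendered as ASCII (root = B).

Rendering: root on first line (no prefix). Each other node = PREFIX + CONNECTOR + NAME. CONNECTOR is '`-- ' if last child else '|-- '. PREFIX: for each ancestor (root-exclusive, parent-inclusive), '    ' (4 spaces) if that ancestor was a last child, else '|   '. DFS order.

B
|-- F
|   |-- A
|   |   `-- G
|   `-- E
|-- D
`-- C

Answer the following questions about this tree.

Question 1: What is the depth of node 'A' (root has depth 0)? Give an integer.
Answer: 2

Derivation:
Path from root to A: B -> F -> A
Depth = number of edges = 2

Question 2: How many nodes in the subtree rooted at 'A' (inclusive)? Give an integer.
Subtree rooted at A contains: A, G
Count = 2

Answer: 2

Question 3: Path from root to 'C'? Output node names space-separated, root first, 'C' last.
Answer: B C

Derivation:
Walk down from root: B -> C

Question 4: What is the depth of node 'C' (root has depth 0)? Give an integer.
Path from root to C: B -> C
Depth = number of edges = 1

Answer: 1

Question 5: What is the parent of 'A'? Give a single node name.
Answer: F

Derivation:
Scan adjacency: A appears as child of F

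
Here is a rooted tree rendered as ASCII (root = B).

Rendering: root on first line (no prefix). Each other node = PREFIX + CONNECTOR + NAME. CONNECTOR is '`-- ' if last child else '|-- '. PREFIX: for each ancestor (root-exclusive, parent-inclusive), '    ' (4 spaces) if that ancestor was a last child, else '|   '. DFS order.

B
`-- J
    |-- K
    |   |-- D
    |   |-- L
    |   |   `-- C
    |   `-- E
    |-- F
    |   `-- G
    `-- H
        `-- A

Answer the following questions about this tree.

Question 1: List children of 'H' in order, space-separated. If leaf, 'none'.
Node H's children (from adjacency): A

Answer: A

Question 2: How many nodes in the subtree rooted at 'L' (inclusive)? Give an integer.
Subtree rooted at L contains: C, L
Count = 2

Answer: 2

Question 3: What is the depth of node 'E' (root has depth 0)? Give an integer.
Answer: 3

Derivation:
Path from root to E: B -> J -> K -> E
Depth = number of edges = 3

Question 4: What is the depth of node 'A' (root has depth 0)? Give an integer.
Answer: 3

Derivation:
Path from root to A: B -> J -> H -> A
Depth = number of edges = 3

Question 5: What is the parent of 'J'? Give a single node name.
Scan adjacency: J appears as child of B

Answer: B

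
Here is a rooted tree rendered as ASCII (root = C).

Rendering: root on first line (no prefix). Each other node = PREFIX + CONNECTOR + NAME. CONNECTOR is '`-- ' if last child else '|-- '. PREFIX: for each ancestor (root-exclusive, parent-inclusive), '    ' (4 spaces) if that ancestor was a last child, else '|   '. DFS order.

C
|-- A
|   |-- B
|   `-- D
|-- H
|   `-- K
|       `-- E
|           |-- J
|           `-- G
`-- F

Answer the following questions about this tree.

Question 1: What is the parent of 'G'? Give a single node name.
Scan adjacency: G appears as child of E

Answer: E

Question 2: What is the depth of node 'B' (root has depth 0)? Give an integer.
Answer: 2

Derivation:
Path from root to B: C -> A -> B
Depth = number of edges = 2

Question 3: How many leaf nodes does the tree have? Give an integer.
Answer: 5

Derivation:
Leaves (nodes with no children): B, D, F, G, J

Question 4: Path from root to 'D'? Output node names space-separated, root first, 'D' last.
Answer: C A D

Derivation:
Walk down from root: C -> A -> D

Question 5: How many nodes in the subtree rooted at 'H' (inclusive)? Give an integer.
Answer: 5

Derivation:
Subtree rooted at H contains: E, G, H, J, K
Count = 5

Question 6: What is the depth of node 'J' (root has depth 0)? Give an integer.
Path from root to J: C -> H -> K -> E -> J
Depth = number of edges = 4

Answer: 4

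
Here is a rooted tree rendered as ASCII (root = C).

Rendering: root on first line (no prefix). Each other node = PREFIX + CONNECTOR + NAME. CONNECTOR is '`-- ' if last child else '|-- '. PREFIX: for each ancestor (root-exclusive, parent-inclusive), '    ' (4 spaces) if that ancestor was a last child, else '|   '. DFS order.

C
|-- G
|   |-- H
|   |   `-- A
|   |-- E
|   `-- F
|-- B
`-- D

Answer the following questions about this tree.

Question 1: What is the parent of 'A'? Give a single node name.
Scan adjacency: A appears as child of H

Answer: H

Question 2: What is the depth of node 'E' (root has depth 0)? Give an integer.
Path from root to E: C -> G -> E
Depth = number of edges = 2

Answer: 2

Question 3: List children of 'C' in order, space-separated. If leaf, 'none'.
Node C's children (from adjacency): G, B, D

Answer: G B D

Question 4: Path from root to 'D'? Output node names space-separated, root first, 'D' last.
Walk down from root: C -> D

Answer: C D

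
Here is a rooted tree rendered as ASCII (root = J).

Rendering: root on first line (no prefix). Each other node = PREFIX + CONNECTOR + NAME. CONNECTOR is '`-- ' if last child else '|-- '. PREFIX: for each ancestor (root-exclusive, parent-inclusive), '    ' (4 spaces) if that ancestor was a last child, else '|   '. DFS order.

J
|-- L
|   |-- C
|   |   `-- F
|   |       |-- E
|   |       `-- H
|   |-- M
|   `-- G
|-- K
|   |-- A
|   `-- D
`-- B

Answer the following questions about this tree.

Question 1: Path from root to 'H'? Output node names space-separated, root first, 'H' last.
Answer: J L C F H

Derivation:
Walk down from root: J -> L -> C -> F -> H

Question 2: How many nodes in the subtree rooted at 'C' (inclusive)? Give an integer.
Subtree rooted at C contains: C, E, F, H
Count = 4

Answer: 4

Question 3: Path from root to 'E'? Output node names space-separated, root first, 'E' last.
Answer: J L C F E

Derivation:
Walk down from root: J -> L -> C -> F -> E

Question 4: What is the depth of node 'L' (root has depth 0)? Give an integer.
Path from root to L: J -> L
Depth = number of edges = 1

Answer: 1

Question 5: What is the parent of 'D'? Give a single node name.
Answer: K

Derivation:
Scan adjacency: D appears as child of K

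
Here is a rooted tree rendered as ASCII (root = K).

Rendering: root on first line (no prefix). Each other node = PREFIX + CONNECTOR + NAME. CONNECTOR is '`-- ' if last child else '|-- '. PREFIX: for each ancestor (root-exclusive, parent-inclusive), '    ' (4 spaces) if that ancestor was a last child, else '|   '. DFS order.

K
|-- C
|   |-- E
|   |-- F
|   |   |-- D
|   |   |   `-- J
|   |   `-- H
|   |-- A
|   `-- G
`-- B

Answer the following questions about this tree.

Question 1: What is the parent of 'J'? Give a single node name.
Scan adjacency: J appears as child of D

Answer: D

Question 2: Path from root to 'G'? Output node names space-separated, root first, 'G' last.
Answer: K C G

Derivation:
Walk down from root: K -> C -> G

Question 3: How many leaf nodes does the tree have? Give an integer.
Answer: 6

Derivation:
Leaves (nodes with no children): A, B, E, G, H, J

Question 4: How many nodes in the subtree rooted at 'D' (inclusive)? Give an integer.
Subtree rooted at D contains: D, J
Count = 2

Answer: 2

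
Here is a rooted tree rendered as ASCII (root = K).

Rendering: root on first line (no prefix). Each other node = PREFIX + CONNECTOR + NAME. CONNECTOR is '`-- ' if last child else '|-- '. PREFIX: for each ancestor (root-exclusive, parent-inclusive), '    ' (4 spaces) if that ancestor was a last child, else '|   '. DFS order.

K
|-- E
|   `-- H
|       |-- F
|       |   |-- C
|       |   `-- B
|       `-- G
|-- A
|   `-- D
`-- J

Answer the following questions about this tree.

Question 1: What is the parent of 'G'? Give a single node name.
Answer: H

Derivation:
Scan adjacency: G appears as child of H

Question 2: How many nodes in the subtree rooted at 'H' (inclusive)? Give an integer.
Subtree rooted at H contains: B, C, F, G, H
Count = 5

Answer: 5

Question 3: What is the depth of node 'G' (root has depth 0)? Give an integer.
Answer: 3

Derivation:
Path from root to G: K -> E -> H -> G
Depth = number of edges = 3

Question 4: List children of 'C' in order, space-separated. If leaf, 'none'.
Node C's children (from adjacency): (leaf)

Answer: none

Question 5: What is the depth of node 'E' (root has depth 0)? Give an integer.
Answer: 1

Derivation:
Path from root to E: K -> E
Depth = number of edges = 1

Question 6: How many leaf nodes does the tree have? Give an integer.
Answer: 5

Derivation:
Leaves (nodes with no children): B, C, D, G, J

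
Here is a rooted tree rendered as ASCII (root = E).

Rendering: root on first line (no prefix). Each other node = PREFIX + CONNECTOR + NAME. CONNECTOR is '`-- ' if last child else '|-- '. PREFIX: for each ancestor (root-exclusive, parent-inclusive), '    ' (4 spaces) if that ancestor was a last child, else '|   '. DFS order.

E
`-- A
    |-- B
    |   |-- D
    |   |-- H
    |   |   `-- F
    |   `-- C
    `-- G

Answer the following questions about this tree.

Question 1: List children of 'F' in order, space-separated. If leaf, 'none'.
Node F's children (from adjacency): (leaf)

Answer: none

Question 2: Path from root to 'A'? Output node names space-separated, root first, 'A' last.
Answer: E A

Derivation:
Walk down from root: E -> A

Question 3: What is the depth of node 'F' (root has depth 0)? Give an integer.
Path from root to F: E -> A -> B -> H -> F
Depth = number of edges = 4

Answer: 4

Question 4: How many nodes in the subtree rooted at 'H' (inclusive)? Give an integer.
Subtree rooted at H contains: F, H
Count = 2

Answer: 2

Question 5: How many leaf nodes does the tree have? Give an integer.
Answer: 4

Derivation:
Leaves (nodes with no children): C, D, F, G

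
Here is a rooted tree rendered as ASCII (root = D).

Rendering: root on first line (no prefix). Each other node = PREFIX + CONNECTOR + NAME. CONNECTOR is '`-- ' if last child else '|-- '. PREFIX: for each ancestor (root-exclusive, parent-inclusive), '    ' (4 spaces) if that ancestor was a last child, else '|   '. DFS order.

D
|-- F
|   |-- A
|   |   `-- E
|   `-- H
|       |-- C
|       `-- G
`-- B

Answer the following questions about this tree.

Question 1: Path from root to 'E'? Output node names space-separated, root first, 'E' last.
Walk down from root: D -> F -> A -> E

Answer: D F A E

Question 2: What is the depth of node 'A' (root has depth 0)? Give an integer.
Answer: 2

Derivation:
Path from root to A: D -> F -> A
Depth = number of edges = 2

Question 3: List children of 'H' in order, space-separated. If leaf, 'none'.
Node H's children (from adjacency): C, G

Answer: C G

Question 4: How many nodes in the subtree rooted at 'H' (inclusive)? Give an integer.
Subtree rooted at H contains: C, G, H
Count = 3

Answer: 3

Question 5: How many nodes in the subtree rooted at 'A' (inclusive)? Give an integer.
Subtree rooted at A contains: A, E
Count = 2

Answer: 2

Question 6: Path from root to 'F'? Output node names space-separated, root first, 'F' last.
Walk down from root: D -> F

Answer: D F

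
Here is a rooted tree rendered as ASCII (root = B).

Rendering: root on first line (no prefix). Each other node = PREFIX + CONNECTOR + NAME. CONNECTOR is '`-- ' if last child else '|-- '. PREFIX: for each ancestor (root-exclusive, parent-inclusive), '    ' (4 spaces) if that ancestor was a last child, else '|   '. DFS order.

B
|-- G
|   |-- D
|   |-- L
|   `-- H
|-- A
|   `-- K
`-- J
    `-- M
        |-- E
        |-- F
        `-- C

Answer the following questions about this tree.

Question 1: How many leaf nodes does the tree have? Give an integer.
Leaves (nodes with no children): C, D, E, F, H, K, L

Answer: 7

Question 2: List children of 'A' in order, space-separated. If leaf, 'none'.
Answer: K

Derivation:
Node A's children (from adjacency): K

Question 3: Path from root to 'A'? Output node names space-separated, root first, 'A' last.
Walk down from root: B -> A

Answer: B A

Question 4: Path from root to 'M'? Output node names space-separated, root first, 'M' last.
Walk down from root: B -> J -> M

Answer: B J M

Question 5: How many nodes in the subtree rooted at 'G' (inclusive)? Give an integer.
Answer: 4

Derivation:
Subtree rooted at G contains: D, G, H, L
Count = 4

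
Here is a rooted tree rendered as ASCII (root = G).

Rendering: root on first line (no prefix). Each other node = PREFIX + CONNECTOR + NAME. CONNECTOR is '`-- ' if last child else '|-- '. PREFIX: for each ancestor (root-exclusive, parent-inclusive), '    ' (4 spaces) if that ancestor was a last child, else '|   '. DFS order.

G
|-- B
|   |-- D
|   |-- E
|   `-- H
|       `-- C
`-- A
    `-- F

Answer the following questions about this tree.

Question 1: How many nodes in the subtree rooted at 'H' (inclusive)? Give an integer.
Subtree rooted at H contains: C, H
Count = 2

Answer: 2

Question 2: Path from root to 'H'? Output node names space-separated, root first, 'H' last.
Answer: G B H

Derivation:
Walk down from root: G -> B -> H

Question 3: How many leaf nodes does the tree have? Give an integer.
Answer: 4

Derivation:
Leaves (nodes with no children): C, D, E, F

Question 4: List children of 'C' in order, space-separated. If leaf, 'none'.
Node C's children (from adjacency): (leaf)

Answer: none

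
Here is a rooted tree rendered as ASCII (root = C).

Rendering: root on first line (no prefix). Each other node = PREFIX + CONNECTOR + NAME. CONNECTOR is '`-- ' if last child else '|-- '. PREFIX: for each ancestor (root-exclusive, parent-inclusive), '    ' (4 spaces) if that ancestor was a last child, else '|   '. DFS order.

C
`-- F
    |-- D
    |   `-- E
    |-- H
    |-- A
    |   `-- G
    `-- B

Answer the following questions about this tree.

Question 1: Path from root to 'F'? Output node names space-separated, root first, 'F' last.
Answer: C F

Derivation:
Walk down from root: C -> F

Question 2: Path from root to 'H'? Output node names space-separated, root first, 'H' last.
Walk down from root: C -> F -> H

Answer: C F H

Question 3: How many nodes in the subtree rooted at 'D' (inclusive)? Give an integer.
Subtree rooted at D contains: D, E
Count = 2

Answer: 2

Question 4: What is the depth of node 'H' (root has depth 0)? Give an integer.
Path from root to H: C -> F -> H
Depth = number of edges = 2

Answer: 2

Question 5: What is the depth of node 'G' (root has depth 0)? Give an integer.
Answer: 3

Derivation:
Path from root to G: C -> F -> A -> G
Depth = number of edges = 3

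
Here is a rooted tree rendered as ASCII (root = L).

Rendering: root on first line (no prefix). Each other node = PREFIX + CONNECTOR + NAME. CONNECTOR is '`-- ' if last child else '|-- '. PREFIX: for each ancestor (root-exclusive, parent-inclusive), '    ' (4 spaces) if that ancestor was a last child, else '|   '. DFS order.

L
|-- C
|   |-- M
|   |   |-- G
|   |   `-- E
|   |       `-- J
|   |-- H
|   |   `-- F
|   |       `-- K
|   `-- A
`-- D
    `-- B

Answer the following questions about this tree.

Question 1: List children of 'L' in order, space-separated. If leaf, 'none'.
Node L's children (from adjacency): C, D

Answer: C D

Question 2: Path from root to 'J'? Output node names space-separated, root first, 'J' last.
Answer: L C M E J

Derivation:
Walk down from root: L -> C -> M -> E -> J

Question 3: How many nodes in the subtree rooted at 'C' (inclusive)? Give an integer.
Answer: 9

Derivation:
Subtree rooted at C contains: A, C, E, F, G, H, J, K, M
Count = 9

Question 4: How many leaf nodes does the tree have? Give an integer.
Answer: 5

Derivation:
Leaves (nodes with no children): A, B, G, J, K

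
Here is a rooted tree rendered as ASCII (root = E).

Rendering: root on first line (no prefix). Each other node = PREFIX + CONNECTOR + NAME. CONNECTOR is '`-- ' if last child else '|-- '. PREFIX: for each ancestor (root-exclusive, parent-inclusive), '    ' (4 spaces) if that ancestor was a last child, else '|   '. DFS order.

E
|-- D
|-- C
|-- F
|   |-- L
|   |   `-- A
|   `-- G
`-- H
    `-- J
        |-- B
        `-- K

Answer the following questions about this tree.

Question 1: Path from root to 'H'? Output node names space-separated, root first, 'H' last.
Answer: E H

Derivation:
Walk down from root: E -> H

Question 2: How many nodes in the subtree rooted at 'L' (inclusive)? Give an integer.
Answer: 2

Derivation:
Subtree rooted at L contains: A, L
Count = 2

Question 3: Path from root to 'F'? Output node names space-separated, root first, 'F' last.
Answer: E F

Derivation:
Walk down from root: E -> F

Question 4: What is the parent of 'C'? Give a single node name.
Scan adjacency: C appears as child of E

Answer: E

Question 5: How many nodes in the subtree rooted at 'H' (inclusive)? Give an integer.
Subtree rooted at H contains: B, H, J, K
Count = 4

Answer: 4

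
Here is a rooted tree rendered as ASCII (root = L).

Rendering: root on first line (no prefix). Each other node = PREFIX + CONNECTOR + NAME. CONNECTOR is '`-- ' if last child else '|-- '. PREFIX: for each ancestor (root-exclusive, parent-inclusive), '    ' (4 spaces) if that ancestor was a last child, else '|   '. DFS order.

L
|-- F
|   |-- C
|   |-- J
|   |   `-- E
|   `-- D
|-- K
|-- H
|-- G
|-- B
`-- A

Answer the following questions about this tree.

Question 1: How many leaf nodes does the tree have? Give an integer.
Leaves (nodes with no children): A, B, C, D, E, G, H, K

Answer: 8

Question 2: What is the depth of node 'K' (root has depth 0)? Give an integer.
Answer: 1

Derivation:
Path from root to K: L -> K
Depth = number of edges = 1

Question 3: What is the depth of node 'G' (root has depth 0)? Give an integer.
Path from root to G: L -> G
Depth = number of edges = 1

Answer: 1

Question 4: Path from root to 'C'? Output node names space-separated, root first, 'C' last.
Answer: L F C

Derivation:
Walk down from root: L -> F -> C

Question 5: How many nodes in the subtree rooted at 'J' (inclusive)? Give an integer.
Subtree rooted at J contains: E, J
Count = 2

Answer: 2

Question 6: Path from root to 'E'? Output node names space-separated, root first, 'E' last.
Answer: L F J E

Derivation:
Walk down from root: L -> F -> J -> E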